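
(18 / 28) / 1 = 9 / 14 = 0.64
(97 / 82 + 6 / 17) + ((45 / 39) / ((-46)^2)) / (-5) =29445223 / 19173076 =1.54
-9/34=-0.26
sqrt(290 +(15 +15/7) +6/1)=4*sqrt(959)/7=17.70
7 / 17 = 0.41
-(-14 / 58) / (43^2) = 7 / 53621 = 0.00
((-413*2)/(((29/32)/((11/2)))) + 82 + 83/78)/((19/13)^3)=-1884592853/1193466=-1579.09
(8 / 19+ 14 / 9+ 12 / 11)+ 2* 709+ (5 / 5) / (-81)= 24057043 / 16929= 1421.06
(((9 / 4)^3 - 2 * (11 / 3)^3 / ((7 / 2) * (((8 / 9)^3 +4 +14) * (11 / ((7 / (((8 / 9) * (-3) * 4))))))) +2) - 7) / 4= 2827357 / 1745152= 1.62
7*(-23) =-161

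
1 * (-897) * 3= -2691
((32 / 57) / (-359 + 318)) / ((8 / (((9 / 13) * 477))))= -5724 / 10127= -0.57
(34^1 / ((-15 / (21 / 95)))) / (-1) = 238 / 475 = 0.50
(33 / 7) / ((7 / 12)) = 396 / 49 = 8.08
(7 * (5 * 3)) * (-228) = -23940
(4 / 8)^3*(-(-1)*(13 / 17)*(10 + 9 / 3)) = 169 / 136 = 1.24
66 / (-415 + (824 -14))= 66 / 395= 0.17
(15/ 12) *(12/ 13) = 15/ 13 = 1.15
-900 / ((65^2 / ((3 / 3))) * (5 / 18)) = -648 / 845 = -0.77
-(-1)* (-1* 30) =-30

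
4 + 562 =566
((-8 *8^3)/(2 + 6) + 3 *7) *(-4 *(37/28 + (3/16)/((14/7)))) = 155647/56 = 2779.41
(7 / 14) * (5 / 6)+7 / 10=67 / 60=1.12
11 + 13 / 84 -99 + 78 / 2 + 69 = 1693 / 84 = 20.15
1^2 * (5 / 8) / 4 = 5 / 32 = 0.16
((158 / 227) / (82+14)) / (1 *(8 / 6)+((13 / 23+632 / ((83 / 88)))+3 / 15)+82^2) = 0.00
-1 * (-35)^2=-1225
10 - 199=-189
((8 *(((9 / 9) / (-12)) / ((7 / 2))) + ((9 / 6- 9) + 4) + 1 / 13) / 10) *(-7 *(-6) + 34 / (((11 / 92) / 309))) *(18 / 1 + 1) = -6041742303 / 10010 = -603570.66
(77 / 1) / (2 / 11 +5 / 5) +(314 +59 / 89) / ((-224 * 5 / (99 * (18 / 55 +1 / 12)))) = 278518871 / 5183360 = 53.73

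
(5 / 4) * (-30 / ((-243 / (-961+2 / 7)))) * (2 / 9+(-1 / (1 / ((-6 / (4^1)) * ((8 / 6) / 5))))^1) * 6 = -134500 / 243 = -553.50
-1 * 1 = -1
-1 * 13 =-13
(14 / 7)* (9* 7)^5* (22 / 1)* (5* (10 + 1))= 2401696434060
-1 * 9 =-9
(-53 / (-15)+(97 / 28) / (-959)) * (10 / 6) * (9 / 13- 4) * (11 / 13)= -672464573 / 40841892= -16.47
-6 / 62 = -3 / 31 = -0.10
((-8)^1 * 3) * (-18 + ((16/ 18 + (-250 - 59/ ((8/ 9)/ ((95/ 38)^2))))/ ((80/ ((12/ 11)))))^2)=-28535726761/ 18585600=-1535.37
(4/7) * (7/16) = 1/4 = 0.25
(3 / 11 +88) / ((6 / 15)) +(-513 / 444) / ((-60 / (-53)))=7152169 / 32560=219.66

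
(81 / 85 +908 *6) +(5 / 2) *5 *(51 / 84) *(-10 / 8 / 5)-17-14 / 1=103121699 / 19040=5416.06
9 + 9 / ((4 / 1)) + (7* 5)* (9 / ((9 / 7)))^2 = 6905 / 4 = 1726.25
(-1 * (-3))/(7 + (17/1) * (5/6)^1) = 18/127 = 0.14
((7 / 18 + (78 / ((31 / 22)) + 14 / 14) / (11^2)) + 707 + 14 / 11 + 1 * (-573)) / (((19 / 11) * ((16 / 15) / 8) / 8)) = 91910470 / 19437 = 4728.63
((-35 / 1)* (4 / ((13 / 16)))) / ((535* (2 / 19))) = -3.06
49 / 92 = 0.53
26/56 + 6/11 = 311/308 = 1.01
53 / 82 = 0.65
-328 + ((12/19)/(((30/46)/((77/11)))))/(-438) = -6824362/20805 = -328.02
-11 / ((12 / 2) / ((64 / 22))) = -16 / 3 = -5.33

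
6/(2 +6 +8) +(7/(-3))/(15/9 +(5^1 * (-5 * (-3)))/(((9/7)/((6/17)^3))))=-88033/498920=-0.18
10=10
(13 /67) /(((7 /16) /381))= 79248 /469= 168.97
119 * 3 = 357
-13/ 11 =-1.18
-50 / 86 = -25 / 43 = -0.58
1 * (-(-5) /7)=5 /7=0.71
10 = 10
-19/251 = -0.08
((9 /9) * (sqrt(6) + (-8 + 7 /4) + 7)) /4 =0.80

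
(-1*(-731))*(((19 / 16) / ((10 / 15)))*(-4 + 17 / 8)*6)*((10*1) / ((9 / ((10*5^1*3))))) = -2441425.78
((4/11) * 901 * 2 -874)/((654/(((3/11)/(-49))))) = 1203/646261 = 0.00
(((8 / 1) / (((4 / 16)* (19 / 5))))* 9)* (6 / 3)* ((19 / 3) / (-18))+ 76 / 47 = -7292 / 141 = -51.72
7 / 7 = 1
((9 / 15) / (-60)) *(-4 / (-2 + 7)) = 0.01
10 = 10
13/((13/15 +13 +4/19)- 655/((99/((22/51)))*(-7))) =0.90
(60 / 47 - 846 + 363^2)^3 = 232999035165117545121 / 103823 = 2244194785019865.97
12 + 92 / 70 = 466 / 35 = 13.31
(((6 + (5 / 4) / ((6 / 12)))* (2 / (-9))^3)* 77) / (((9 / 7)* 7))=-5236 / 6561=-0.80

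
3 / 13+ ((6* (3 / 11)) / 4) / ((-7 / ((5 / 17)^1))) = 7269 / 34034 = 0.21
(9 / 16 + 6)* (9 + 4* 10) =5145 / 16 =321.56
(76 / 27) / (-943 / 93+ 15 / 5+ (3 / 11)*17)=-25916 / 23049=-1.12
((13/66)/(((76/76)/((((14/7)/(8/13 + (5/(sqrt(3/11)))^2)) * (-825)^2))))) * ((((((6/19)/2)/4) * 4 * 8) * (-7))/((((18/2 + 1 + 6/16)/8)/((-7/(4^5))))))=1537160625/11351246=135.42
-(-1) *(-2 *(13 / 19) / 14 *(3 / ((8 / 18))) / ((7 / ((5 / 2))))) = -1755 / 7448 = -0.24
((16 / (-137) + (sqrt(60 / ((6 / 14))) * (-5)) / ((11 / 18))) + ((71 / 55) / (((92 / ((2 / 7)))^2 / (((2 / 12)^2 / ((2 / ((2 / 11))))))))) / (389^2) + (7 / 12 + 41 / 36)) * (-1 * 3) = -25053047590843229 / 5201718898628560 + 540 * sqrt(35) / 11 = 285.61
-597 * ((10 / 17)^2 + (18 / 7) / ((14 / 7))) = -1970697 / 2023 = -974.15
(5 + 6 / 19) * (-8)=-808 / 19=-42.53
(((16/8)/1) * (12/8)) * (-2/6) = -1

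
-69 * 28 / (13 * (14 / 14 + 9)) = -966 / 65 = -14.86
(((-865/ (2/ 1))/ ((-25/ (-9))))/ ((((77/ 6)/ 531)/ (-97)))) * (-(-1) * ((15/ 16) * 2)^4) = 7723612.58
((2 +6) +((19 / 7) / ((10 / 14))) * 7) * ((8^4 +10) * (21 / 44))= 7458549 / 110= 67804.99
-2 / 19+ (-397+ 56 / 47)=-395.91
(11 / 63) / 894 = 11 / 56322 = 0.00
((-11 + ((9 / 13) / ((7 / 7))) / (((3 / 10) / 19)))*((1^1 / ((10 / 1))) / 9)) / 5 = 427 / 5850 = 0.07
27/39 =9/13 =0.69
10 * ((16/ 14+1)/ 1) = 150/ 7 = 21.43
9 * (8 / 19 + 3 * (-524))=-268740 / 19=-14144.21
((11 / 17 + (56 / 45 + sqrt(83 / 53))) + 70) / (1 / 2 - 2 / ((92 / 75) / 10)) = -2529862 / 556155 - 46*sqrt(4399) / 38531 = -4.63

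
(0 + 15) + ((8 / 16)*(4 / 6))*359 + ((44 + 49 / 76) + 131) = 70751 / 228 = 310.31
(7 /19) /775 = 7 /14725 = 0.00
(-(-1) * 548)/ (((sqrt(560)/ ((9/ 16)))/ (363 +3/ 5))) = 1120797 * sqrt(35)/ 1400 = 4736.23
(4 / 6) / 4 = 1 / 6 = 0.17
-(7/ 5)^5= -5.38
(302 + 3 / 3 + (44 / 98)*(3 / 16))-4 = 117241 / 392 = 299.08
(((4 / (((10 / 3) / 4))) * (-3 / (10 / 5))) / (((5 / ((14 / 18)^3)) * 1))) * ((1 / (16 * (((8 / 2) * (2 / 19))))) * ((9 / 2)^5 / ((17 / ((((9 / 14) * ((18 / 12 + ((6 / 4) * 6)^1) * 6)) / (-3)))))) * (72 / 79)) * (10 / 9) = 128274111 / 859520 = 149.24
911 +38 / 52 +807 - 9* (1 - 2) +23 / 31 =1393149 / 806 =1728.47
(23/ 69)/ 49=1/ 147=0.01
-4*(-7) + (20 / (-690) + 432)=459.97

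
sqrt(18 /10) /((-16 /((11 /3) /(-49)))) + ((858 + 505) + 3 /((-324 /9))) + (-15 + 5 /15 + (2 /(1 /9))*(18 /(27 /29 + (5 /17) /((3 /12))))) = 11*sqrt(5) /3920 + 6242255 /4156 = 1501.99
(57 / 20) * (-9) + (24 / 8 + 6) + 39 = 22.35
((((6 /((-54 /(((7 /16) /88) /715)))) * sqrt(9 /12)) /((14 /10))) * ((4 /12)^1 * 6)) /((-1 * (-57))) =-sqrt(3) /103289472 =-0.00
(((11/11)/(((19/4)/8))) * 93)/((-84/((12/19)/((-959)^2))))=-2976/2324033887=-0.00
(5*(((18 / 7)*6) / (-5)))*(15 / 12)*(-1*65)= 8775 / 7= 1253.57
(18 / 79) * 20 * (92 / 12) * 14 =38640 / 79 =489.11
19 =19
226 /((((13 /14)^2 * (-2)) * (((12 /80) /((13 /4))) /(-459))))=16943220 /13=1303324.62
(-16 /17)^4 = 0.78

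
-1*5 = -5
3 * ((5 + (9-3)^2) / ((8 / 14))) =861 / 4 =215.25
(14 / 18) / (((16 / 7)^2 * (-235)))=-343 / 541440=-0.00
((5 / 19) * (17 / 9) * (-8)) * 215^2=-31433000 / 171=-183818.71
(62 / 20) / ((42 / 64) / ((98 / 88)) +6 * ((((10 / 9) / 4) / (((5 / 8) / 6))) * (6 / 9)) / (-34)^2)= 752556 / 145295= 5.18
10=10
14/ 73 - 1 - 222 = -16265/ 73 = -222.81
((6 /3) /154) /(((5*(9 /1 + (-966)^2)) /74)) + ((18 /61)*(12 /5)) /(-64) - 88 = -88.01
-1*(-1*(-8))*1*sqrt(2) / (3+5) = -sqrt(2) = -1.41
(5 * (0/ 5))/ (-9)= 0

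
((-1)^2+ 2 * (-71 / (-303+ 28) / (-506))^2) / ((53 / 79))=764827936989 / 513112146250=1.49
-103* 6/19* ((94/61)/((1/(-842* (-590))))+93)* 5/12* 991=-10282818387.59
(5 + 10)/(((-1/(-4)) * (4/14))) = 210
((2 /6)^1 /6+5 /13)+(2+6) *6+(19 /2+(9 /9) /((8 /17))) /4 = 192241 /3744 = 51.35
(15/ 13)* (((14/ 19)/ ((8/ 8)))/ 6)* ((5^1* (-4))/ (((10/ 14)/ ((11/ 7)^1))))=-1540/ 247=-6.23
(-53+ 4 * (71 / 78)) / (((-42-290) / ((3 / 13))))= 0.03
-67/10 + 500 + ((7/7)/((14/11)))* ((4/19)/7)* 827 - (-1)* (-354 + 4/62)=45862133/288610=158.91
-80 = -80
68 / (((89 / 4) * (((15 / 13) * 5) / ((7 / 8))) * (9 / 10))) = 6188 / 12015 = 0.52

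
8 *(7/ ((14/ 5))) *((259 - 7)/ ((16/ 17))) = 5355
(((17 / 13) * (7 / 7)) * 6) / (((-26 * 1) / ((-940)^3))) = 42359784000 / 169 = 250649609.47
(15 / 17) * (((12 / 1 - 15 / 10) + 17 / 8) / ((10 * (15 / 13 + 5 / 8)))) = 0.63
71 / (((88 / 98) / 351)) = 1221129 / 44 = 27752.93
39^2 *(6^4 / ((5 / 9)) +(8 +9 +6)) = 17915859 / 5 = 3583171.80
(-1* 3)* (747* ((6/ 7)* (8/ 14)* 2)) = -107568/ 49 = -2195.27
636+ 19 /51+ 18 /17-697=-3038 /51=-59.57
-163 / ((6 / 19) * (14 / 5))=-15485 / 84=-184.35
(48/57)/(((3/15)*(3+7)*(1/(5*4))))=160/19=8.42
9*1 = 9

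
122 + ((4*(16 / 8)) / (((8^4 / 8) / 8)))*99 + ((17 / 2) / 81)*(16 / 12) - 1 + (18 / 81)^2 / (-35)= 9084259 / 68040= 133.51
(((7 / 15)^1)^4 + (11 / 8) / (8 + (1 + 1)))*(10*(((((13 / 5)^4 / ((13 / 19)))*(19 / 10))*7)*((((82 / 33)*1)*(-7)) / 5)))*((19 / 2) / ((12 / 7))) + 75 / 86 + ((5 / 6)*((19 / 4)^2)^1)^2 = -21595115577859015067 / 689634000000000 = -31313.88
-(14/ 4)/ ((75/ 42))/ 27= -49/ 675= -0.07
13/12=1.08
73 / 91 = 0.80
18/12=3/2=1.50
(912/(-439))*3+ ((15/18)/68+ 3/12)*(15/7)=-2369807/417928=-5.67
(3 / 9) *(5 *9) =15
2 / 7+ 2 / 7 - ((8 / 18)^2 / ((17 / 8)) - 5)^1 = 52807 / 9639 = 5.48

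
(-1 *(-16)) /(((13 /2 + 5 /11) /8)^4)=15352201216 /547981281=28.02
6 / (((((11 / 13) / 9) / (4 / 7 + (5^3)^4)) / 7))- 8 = 1199707033970 / 11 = 109064275815.45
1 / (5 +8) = 1 / 13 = 0.08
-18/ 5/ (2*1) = -9/ 5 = -1.80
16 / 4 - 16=-12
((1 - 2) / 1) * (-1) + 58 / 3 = 61 / 3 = 20.33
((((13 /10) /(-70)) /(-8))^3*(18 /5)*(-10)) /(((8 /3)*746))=-59319 /262019072000000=-0.00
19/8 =2.38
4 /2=2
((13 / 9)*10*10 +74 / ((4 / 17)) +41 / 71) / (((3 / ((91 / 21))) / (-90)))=-38172485 / 639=-59737.85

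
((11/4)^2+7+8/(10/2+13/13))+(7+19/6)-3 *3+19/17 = 4945/272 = 18.18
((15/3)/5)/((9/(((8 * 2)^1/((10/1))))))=8/45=0.18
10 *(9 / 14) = 45 / 7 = 6.43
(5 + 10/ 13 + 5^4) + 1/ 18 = 147613/ 234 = 630.82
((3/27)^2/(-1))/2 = -1/162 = -0.01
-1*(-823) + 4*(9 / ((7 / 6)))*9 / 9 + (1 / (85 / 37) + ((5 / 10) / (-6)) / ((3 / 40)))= 4568786 / 5355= 853.18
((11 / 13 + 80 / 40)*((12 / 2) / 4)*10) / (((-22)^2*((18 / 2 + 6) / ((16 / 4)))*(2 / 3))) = 111 / 3146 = 0.04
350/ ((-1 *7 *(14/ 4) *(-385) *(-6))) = -10/ 1617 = -0.01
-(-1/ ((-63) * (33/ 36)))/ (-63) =4/ 14553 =0.00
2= 2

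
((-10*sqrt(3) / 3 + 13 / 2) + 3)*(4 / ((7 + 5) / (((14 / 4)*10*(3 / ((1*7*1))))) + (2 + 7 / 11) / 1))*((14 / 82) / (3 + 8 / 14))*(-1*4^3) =-187264 / 5535 + 39424*sqrt(3) / 3321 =-13.27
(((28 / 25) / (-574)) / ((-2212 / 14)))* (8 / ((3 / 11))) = 88 / 242925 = 0.00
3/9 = 1/3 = 0.33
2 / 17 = 0.12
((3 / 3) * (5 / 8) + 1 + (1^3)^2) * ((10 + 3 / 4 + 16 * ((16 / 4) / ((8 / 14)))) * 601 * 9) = 55772199 / 32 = 1742881.22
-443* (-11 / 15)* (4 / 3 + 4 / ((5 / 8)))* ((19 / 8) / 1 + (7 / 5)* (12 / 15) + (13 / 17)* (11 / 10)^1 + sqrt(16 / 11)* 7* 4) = 2083436531 / 191250 + 5755456* sqrt(11) / 225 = 95732.40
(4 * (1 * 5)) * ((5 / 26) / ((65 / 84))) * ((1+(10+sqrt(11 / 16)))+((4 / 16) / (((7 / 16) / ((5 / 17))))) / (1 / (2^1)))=210 * sqrt(11) / 169+161880 / 2873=60.47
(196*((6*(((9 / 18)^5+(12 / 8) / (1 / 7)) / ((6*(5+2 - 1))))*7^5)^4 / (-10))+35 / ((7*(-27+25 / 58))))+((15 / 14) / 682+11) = -185494715446335468362608072268603983 / 12496833431470080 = -14843337431321958083.55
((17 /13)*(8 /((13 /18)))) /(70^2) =612 /207025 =0.00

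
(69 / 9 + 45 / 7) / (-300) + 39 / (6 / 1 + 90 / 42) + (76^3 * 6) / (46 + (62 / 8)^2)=24837.80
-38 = -38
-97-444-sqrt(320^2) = -861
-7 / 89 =-0.08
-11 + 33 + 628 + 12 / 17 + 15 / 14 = 155123 / 238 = 651.78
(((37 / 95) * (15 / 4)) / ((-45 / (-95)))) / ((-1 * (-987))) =37 / 11844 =0.00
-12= -12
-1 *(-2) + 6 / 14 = 17 / 7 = 2.43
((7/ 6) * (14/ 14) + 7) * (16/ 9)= 392/ 27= 14.52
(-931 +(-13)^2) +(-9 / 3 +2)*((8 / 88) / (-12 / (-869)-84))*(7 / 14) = -111227537 / 145968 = -762.00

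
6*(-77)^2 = 35574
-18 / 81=-2 / 9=-0.22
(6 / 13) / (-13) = -6 / 169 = -0.04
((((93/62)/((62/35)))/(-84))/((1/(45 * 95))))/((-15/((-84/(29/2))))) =-16.64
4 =4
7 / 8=0.88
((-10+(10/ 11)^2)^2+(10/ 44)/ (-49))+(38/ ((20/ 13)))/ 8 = 5006765823/ 57392720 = 87.24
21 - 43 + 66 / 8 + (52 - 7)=125 / 4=31.25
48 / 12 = 4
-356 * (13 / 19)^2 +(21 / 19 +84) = -29441 / 361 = -81.55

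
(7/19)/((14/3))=3/38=0.08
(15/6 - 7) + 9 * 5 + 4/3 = 251/6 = 41.83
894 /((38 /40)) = 941.05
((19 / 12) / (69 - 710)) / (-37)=19 / 284604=0.00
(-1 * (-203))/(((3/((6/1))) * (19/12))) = 4872/19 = 256.42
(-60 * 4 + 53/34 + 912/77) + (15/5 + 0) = -585377/2618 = -223.60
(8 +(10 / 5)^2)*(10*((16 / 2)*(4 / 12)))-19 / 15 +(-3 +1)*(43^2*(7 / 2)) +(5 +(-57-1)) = -190159 / 15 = -12677.27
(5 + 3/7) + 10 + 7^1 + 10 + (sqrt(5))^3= 5 * sqrt(5) + 227/7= 43.61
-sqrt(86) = -9.27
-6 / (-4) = 3 / 2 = 1.50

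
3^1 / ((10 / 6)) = 9 / 5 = 1.80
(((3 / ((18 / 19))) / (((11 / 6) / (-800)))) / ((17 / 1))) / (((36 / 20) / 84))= -2128000 / 561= -3793.23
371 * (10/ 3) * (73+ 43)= 430360/ 3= 143453.33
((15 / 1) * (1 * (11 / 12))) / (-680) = -11 / 544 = -0.02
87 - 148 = -61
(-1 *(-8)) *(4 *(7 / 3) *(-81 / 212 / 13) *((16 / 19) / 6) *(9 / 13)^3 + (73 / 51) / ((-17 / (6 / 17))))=-48033681200 / 141302434351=-0.34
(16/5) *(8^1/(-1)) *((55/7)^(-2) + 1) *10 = -786944/3025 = -260.15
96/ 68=24/ 17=1.41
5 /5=1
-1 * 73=-73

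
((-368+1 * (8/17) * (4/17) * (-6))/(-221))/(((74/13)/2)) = 106544/181781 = 0.59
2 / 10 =1 / 5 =0.20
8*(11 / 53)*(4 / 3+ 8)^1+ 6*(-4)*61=-230312 / 159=-1448.50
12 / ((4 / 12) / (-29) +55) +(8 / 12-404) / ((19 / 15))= -7230841 / 22724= -318.20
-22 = -22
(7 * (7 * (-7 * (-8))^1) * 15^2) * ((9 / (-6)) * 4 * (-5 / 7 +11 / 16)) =99225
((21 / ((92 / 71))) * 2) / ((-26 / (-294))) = 366.52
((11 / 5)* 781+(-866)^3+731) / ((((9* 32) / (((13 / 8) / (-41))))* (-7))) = -21107432021 / 1653120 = -12768.24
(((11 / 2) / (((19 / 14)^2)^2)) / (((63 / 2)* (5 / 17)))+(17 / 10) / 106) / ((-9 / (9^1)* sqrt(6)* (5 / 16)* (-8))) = 47501077* sqrt(6) / 3729787020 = 0.03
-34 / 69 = -0.49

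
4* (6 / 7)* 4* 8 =768 / 7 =109.71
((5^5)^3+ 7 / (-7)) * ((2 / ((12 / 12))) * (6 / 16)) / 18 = 1271565755.17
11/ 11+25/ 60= 17/ 12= 1.42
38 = 38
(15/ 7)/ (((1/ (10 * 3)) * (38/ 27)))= 6075/ 133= 45.68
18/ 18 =1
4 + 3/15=21/5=4.20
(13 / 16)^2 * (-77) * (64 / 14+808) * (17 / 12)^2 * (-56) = 297099803 / 64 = 4642184.42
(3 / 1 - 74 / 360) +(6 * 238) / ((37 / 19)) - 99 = 4243031 / 6660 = 637.09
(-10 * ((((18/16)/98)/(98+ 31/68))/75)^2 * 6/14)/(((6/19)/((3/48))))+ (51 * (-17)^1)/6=-3483446847353249419/24106898597600000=-144.50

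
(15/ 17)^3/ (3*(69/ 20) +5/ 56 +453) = 945000/ 637525619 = 0.00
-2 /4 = -1 /2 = -0.50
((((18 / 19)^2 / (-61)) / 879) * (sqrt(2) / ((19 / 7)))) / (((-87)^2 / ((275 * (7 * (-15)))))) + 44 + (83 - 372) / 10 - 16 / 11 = 2425500 * sqrt(2) / 103098952787 + 1501 / 110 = 13.65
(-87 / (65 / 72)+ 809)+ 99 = 52756 / 65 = 811.63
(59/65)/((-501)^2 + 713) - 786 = -12860068201/16361410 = -786.00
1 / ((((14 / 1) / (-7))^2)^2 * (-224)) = -1 / 3584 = -0.00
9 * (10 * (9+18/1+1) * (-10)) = -25200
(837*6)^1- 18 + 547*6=8286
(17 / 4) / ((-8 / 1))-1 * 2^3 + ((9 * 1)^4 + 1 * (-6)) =209487 / 32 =6546.47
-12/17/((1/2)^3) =-96/17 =-5.65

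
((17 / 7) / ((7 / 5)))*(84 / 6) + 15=275 / 7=39.29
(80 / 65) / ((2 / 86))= 688 / 13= 52.92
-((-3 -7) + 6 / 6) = 9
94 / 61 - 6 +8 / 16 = -483 / 122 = -3.96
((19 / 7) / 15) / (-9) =-19 / 945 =-0.02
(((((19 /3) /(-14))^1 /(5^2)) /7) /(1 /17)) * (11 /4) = -3553 /29400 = -0.12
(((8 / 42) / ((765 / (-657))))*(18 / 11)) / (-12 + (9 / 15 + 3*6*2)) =-584 / 53669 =-0.01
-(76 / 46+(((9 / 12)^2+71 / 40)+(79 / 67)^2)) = -44437189 / 8259760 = -5.38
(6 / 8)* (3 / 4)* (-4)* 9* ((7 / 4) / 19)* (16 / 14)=-81 / 38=-2.13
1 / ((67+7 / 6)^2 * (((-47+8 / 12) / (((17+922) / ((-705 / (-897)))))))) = -30322188 / 5464233865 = -0.01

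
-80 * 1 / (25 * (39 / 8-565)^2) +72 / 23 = 7228546408 / 2309126515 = 3.13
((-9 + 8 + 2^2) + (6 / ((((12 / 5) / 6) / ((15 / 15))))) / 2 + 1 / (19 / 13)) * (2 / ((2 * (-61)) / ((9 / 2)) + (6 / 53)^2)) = -10744425 / 13016368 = -0.83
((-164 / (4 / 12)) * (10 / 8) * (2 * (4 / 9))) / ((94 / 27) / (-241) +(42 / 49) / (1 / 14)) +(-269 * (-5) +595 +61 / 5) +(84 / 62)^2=71516695279 / 37474195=1908.43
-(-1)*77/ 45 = 77/ 45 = 1.71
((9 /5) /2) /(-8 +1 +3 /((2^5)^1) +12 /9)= -432 /2675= -0.16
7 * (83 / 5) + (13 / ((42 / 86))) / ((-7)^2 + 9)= 710453 / 6090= 116.66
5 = 5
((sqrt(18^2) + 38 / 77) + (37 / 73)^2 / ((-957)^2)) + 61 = 2715809428114 / 34163915247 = 79.49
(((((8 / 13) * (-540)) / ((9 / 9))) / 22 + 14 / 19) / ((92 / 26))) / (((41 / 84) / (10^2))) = -163959600 / 197087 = -831.91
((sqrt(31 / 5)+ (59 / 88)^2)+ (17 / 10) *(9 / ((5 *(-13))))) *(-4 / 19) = -4 *sqrt(155) / 95 - 538909 / 11954800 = -0.57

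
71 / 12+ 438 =5327 / 12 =443.92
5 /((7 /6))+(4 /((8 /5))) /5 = 4.79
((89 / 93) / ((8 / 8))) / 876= 89 / 81468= 0.00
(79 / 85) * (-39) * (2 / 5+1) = -21567 / 425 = -50.75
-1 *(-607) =607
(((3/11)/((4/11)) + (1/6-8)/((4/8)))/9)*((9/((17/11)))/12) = -0.80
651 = 651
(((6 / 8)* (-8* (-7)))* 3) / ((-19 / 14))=-1764 / 19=-92.84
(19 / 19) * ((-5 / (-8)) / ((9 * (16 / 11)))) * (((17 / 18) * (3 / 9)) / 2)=0.01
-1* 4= -4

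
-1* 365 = -365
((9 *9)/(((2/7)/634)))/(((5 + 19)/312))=2336607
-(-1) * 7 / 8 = 7 / 8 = 0.88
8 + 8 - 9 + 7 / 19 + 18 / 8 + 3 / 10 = 3769 / 380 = 9.92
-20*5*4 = -400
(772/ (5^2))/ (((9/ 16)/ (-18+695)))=8362304/ 225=37165.80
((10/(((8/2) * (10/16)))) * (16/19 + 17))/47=1356/893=1.52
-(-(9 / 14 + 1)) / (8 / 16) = 23 / 7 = 3.29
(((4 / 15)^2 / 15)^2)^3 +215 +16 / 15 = 319323172212982194511591 / 1477891880035400390625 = 216.07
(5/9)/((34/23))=115/306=0.38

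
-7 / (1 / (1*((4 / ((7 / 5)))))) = -20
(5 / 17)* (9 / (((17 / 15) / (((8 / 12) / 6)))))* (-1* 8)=-600 / 289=-2.08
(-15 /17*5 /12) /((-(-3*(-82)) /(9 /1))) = 75 /5576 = 0.01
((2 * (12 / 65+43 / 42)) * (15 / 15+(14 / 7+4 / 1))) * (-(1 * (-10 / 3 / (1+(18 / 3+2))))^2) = -2.32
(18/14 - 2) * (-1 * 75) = 375/7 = 53.57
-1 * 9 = -9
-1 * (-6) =6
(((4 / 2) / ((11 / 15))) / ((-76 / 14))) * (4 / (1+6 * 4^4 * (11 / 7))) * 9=-26460 / 3532727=-0.01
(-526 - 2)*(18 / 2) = -4752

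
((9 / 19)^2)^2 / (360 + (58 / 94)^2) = 14493249 / 103746072001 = 0.00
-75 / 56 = -1.34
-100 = -100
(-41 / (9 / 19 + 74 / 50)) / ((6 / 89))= -1733275 / 5568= -311.29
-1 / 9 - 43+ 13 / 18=-763 / 18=-42.39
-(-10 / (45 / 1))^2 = -4 / 81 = -0.05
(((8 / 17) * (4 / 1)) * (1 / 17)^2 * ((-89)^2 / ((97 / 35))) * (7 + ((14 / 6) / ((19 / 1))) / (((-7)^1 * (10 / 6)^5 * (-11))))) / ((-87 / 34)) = -16224079637248 / 318577524375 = -50.93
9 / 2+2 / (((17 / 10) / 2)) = 233 / 34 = 6.85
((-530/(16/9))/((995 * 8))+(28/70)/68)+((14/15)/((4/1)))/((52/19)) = 2266609/42219840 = 0.05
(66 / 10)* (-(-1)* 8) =264 / 5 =52.80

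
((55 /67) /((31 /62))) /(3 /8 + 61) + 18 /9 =66674 /32897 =2.03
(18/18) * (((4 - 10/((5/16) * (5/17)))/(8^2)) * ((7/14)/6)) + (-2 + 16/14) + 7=40363/6720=6.01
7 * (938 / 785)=6566 / 785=8.36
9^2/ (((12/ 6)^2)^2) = 81/ 16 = 5.06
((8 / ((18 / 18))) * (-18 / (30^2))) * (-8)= 32 / 25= 1.28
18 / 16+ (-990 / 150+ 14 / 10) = -163 / 40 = -4.08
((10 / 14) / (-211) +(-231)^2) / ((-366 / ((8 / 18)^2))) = -630513536 / 21893571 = -28.80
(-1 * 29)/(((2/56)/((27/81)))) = -812/3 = -270.67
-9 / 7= -1.29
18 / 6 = 3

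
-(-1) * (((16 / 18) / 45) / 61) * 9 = 8 / 2745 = 0.00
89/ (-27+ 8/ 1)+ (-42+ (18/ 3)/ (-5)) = -47.88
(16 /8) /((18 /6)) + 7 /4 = 29 /12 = 2.42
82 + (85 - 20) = 147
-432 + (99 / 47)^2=-944487 / 2209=-427.56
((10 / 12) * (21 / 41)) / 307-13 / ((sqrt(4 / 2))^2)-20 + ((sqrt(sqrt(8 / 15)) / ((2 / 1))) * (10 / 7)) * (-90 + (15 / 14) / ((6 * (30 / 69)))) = -5017 * 30^(3 / 4) / 1176-333538 / 12587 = -81.18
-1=-1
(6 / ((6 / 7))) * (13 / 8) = 91 / 8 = 11.38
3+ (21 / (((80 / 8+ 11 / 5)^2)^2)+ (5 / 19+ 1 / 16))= 14002135251 / 4209135664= 3.33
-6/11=-0.55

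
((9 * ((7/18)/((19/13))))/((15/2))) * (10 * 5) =910/57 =15.96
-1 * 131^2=-17161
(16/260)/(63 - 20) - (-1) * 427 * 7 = 8354259/2795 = 2989.00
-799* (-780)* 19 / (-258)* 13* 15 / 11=-384838350 / 473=-813611.73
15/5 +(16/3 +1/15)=8.40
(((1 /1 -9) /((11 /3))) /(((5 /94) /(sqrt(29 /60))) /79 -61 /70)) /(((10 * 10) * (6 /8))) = 29109920 * sqrt(435) /16364386004131+2731465717232 /81821930020655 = 0.03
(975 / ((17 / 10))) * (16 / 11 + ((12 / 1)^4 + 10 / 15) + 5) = 2224699750 / 187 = 11896790.11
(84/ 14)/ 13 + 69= 903/ 13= 69.46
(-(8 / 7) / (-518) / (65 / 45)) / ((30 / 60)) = 72 / 23569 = 0.00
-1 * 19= -19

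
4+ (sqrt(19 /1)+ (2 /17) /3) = 206 /51+ sqrt(19) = 8.40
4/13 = 0.31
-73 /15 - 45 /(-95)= -1252 /285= -4.39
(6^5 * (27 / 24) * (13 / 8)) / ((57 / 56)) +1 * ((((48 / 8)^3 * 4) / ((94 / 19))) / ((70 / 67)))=441735012 / 31255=14133.26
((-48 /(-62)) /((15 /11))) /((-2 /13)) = -3.69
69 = 69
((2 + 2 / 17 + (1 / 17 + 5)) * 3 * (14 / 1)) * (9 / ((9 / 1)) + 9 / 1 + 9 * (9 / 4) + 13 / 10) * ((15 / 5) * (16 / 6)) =6466488 / 85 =76076.33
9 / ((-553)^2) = 9 / 305809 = 0.00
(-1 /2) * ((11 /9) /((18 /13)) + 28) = -4679 /324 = -14.44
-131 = -131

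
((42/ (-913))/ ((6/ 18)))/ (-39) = 42/ 11869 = 0.00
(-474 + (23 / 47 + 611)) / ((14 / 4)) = 39.28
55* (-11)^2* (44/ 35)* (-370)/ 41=-21668680/ 287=-75500.63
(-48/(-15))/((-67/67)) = -16/5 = -3.20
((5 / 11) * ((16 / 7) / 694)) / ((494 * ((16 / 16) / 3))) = 60 / 6599593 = 0.00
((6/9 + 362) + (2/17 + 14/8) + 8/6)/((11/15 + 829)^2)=5597775/10533398288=0.00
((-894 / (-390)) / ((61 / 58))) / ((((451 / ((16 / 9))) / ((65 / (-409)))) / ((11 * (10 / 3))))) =-0.05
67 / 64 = 1.05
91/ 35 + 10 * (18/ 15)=73/ 5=14.60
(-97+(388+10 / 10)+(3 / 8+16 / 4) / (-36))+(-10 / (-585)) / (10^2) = 27319841 / 93600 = 291.88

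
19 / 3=6.33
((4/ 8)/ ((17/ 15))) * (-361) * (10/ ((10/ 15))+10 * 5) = -351975/ 34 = -10352.21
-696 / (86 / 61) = -21228 / 43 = -493.67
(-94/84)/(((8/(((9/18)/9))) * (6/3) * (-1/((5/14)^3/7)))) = 5875/232339968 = 0.00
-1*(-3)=3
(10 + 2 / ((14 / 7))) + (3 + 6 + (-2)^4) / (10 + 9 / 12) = 573 / 43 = 13.33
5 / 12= 0.42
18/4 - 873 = -868.50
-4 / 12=-1 / 3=-0.33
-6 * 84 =-504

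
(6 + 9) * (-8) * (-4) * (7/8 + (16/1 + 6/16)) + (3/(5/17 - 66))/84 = 258965263/31276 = 8280.00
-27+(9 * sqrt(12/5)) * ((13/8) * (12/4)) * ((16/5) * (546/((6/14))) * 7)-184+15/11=-2306/11+12520872 * sqrt(15)/25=1939515.51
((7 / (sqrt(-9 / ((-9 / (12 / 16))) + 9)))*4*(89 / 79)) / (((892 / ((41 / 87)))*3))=51086*sqrt(39) / 179323443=0.00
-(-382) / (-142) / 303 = -191 / 21513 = -0.01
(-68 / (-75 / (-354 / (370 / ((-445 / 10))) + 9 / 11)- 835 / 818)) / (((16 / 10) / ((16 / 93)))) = 2.66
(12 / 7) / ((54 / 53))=106 / 63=1.68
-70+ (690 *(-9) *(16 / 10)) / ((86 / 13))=-67594 / 43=-1571.95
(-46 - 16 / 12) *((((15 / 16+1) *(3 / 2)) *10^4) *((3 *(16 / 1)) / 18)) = -11005000 / 3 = -3668333.33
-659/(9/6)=-439.33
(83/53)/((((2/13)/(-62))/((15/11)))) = -501735/583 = -860.61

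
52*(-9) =-468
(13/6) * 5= 65/6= 10.83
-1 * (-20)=20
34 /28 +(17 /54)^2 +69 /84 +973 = 4976113 /5103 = 975.13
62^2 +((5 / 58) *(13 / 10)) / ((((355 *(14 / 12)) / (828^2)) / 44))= 865248932 / 72065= 12006.51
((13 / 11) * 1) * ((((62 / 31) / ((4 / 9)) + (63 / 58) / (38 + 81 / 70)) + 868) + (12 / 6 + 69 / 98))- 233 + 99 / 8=278914688425 / 342756568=813.74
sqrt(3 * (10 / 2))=sqrt(15)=3.87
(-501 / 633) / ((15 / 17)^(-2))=-37575 / 60979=-0.62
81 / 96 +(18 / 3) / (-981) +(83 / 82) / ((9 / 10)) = 2525615 / 1287072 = 1.96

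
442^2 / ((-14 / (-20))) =1953640 / 7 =279091.43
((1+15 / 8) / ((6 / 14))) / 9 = 0.75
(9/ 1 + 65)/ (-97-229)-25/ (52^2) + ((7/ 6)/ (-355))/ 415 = -46021305557/ 194801365200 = -0.24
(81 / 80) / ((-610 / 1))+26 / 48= 79057 / 146400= 0.54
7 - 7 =0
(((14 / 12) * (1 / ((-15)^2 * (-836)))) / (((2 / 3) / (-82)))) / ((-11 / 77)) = -2009 / 376200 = -0.01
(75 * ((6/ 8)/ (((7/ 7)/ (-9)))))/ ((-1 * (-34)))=-2025/ 136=-14.89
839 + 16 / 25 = 20991 / 25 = 839.64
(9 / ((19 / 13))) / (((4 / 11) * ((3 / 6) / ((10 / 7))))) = 6435 / 133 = 48.38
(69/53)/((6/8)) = 92/53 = 1.74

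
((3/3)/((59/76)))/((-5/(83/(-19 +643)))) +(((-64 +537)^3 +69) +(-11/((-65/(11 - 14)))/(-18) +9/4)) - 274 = 811667121251/7670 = 105823614.24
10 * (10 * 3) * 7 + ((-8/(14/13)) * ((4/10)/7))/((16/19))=1028753/490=2099.50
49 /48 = 1.02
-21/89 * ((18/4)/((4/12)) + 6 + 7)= -1113/178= -6.25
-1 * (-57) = 57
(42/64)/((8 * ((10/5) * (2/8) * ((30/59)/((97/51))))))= 40061/65280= 0.61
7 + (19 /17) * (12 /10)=8.34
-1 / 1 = -1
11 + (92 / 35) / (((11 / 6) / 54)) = 34043 / 385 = 88.42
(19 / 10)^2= 361 / 100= 3.61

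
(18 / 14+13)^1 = 100 / 7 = 14.29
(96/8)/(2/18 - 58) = -108/521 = -0.21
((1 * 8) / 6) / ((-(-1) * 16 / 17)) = 17 / 12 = 1.42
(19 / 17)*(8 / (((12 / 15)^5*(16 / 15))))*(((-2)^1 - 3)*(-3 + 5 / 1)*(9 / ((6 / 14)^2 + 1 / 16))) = -1963828125 / 209984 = -9352.28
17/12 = 1.42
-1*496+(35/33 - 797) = -42634/33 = -1291.94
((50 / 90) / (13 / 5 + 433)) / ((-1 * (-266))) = 25 / 5214132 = 0.00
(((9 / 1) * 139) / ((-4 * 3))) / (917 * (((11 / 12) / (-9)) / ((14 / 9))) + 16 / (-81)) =67554 / 39035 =1.73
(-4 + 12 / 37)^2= 18496 / 1369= 13.51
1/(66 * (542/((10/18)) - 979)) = -5/1122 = -0.00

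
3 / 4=0.75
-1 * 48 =-48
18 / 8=9 / 4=2.25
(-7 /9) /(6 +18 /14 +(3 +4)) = -49 /900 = -0.05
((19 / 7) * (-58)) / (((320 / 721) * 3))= -56753 / 480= -118.24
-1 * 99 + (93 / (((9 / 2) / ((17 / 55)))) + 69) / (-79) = -1302904 / 13035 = -99.95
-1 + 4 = 3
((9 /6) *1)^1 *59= 177 /2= 88.50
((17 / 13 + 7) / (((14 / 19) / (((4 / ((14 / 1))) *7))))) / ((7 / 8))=25.77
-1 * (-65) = 65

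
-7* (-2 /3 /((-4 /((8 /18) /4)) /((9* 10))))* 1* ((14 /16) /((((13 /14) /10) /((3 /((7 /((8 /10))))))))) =-490 /13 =-37.69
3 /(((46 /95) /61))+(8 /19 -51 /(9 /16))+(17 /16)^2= 96931967 /335616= 288.82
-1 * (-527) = 527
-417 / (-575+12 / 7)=2919 / 4013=0.73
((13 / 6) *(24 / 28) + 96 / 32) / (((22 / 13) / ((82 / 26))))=697 / 77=9.05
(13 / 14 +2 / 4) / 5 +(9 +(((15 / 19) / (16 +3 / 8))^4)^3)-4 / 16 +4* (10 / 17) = 306463083239541705274729895052357387425774541 / 26909505187607793707913125785071141932239196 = 11.39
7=7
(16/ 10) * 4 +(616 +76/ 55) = 34308/ 55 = 623.78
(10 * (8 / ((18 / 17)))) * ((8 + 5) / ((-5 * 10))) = -884 / 45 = -19.64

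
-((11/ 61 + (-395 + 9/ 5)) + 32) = 110111/ 305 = 361.02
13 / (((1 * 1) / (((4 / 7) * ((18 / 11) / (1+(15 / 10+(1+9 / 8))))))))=2.63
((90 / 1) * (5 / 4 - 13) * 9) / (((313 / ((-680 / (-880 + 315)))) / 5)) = -6471900 / 35369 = -182.98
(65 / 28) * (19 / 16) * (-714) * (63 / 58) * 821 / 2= -3257773155 / 3712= -877632.85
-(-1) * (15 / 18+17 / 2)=28 / 3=9.33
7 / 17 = 0.41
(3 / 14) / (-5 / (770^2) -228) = -25410 / 27036241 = -0.00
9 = 9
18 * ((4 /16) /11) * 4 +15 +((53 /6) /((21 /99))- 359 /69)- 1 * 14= 415225 /10626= 39.08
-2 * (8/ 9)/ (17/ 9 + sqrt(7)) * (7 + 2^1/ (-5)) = 4488/ 695 - 2376 * sqrt(7)/ 695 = -2.59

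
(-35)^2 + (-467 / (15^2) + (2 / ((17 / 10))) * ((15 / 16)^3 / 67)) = 320930477963 / 262425600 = 1222.94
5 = 5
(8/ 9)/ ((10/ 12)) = 16/ 15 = 1.07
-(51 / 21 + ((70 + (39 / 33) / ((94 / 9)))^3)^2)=-1016291404323849534740021243175 / 8555024794381438912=-118794676666.67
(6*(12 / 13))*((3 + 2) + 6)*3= 2376 / 13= 182.77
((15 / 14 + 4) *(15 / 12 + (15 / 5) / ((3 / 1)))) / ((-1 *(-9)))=71 / 56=1.27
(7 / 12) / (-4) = -7 / 48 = -0.15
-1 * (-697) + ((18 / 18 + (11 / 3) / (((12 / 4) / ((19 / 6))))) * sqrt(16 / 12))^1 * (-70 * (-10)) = 697 + 184100 * sqrt(3) / 81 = 4633.67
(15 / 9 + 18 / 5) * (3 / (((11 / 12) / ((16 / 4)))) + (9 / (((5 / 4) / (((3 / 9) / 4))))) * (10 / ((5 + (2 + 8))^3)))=12799738 / 185625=68.95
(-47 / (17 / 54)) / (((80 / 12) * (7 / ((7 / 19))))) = -3807 / 3230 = -1.18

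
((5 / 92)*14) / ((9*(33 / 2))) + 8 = 54683 / 6831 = 8.01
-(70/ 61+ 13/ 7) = -1283/ 427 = -3.00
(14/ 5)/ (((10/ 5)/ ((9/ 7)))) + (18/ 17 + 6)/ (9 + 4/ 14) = 2829/ 1105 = 2.56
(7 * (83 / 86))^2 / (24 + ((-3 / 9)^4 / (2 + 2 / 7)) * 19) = 109369764 / 57757213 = 1.89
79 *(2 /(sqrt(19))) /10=3.62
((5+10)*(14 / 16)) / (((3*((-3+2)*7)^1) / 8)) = -5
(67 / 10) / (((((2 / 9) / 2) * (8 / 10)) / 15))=9045 / 8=1130.62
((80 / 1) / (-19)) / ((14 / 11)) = -440 / 133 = -3.31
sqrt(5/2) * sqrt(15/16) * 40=25 * sqrt(6)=61.24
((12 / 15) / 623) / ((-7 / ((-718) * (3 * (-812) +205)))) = -6407432 / 21805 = -293.85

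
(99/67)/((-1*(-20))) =99/1340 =0.07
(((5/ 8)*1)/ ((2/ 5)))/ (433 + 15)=25/ 7168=0.00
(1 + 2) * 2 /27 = 2 /9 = 0.22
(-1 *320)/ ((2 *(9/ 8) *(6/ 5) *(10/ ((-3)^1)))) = 320/ 9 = 35.56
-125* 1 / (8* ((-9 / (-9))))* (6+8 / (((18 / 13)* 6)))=-108.80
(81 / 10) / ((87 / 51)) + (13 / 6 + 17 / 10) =1499 / 174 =8.61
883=883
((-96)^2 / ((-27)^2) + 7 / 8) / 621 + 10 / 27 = 157799 / 402408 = 0.39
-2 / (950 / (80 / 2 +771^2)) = -594481 / 475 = -1251.54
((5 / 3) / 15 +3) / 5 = 28 / 45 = 0.62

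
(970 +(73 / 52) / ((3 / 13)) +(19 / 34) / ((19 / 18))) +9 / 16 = 797375 / 816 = 977.18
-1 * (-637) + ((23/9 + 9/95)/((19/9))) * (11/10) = 5761388/9025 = 638.38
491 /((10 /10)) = 491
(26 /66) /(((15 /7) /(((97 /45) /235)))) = 8827 /5234625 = 0.00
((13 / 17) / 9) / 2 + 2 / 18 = 47 / 306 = 0.15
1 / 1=1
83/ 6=13.83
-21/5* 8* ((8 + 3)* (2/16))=-46.20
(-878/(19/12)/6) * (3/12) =-439/19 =-23.11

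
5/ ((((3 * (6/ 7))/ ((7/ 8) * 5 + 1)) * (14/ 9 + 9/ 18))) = 1505/ 296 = 5.08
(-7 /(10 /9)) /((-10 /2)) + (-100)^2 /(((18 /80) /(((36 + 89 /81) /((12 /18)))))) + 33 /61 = 1833051334799 /741150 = 2473252.83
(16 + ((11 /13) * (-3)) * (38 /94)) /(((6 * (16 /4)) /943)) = 8627507 /14664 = 588.35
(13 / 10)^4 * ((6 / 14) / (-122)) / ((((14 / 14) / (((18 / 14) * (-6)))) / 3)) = 6940323 / 29890000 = 0.23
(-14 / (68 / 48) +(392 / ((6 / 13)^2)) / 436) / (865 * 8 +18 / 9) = -188839 / 230876388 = -0.00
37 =37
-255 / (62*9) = -85 / 186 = -0.46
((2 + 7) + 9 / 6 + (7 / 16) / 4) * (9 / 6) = 2037 / 128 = 15.91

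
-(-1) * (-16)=-16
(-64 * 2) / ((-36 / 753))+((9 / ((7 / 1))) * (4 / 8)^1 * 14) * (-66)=6250 / 3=2083.33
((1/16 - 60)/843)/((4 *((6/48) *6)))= -959/40464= -0.02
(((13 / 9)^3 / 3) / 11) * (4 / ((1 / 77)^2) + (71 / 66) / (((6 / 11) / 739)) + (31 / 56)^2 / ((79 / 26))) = 61658162590609 / 26819898336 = 2298.97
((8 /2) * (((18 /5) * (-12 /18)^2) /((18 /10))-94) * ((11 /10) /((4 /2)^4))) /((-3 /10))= 4609 /54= 85.35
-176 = -176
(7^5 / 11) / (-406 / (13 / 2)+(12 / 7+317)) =1529437 / 256509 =5.96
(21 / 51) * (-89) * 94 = -58562 / 17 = -3444.82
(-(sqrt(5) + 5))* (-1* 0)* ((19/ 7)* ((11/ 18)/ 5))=0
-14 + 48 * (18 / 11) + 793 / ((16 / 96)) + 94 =54082 / 11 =4916.55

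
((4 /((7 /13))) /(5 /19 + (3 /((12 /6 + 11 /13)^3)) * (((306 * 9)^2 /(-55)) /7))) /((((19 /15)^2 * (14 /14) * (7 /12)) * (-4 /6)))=586713699000 /126310611669487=0.00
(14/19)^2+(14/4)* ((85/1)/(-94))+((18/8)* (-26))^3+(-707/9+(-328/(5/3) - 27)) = -1224718388941/6108120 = -200506.60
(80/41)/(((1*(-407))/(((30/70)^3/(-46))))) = 1080/131643743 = 0.00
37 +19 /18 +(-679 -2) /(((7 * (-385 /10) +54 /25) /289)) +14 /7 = 186765707 /240606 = 776.23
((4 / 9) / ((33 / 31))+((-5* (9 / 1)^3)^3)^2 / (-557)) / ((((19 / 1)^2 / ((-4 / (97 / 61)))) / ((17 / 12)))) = 722304634851366598016954609 / 17378481879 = 41563160688057164.10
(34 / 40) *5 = 17 / 4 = 4.25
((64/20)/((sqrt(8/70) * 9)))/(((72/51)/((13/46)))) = 221 * sqrt(35)/6210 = 0.21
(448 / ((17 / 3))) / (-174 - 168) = -224 / 969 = -0.23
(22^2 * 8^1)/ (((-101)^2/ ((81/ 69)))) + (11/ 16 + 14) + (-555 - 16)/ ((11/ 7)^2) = -98158368483/ 454230128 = -216.10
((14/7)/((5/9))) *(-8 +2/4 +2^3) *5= 9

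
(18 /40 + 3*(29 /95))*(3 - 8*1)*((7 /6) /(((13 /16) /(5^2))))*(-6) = 363300 /247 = 1470.85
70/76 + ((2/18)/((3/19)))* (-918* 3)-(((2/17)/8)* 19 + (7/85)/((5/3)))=-62578271/32300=-1937.41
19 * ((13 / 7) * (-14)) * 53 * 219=-5733858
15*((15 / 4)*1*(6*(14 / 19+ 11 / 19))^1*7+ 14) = 126105 / 38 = 3318.55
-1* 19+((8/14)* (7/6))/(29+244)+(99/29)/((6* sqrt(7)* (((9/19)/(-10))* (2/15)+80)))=-15559/819+15675* sqrt(7)/15426782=-18.99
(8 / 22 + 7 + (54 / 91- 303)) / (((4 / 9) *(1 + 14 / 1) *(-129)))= 0.34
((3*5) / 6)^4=625 / 16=39.06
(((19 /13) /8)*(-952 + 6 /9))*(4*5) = -3476.03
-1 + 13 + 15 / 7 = 99 / 7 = 14.14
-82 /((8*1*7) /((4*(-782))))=32062 /7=4580.29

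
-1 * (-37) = 37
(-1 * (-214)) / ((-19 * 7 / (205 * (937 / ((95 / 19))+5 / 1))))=-8440588 / 133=-63463.07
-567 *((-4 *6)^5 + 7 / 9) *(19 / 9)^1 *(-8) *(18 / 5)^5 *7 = -1008557977840632576 / 3125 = -322738552909002.42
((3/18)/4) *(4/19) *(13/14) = 0.01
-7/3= -2.33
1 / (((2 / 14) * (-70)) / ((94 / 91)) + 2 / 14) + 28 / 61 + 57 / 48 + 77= 120274319 / 1531344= 78.54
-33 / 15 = -11 / 5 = -2.20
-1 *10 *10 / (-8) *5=125 / 2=62.50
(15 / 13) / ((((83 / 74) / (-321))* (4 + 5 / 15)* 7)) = -1068930 / 98189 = -10.89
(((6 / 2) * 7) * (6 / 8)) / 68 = 63 / 272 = 0.23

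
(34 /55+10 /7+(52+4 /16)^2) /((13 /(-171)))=-2877894603 /80080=-35937.74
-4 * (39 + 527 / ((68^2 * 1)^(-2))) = -45071940764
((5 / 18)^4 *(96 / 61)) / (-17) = -1250 / 2267919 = -0.00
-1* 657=-657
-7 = -7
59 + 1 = 60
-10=-10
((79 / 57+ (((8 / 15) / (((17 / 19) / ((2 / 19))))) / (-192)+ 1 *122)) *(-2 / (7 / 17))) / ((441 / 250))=-179341025 / 527877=-339.74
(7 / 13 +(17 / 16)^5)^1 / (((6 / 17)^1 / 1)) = 5.36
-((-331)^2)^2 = -12003612721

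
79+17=96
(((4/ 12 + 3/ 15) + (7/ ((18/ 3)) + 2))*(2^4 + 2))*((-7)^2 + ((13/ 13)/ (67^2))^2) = 65761168338/ 20151121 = 3263.40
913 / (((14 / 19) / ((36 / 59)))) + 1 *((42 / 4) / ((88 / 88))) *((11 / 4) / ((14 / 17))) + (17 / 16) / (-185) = 120888043 / 152810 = 791.10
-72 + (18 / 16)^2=-4527 / 64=-70.73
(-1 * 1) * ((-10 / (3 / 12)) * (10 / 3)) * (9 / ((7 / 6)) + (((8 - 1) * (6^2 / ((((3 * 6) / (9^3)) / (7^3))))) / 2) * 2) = 3267288000 / 7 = 466755428.57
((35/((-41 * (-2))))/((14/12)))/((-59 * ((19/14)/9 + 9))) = -1890/2789107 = -0.00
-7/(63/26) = -26/9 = -2.89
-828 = -828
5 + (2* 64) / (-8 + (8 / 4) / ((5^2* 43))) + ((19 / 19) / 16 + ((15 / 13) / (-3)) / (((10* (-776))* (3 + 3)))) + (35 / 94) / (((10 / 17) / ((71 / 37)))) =-978072260441 / 100556659424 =-9.73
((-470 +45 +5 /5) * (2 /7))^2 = 719104 /49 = 14675.59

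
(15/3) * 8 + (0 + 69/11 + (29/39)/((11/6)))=6675/143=46.68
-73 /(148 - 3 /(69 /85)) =-0.51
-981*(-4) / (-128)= -981 / 32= -30.66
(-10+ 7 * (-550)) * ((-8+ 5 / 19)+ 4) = 274060 / 19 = 14424.21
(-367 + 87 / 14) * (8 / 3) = -20204 / 21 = -962.10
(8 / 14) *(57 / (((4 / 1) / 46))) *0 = 0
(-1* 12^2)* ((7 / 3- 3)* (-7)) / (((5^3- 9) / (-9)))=1512 / 29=52.14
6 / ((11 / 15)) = 90 / 11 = 8.18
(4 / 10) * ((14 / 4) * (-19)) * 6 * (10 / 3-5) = 266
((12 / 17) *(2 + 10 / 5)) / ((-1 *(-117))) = 16 / 663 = 0.02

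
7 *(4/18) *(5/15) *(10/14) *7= 70/27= 2.59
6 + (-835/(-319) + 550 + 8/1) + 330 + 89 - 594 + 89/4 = 528095/1276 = 413.87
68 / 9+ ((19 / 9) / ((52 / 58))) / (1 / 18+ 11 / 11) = 1145 / 117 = 9.79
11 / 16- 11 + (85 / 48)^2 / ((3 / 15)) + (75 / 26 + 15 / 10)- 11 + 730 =21827561 / 29952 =728.75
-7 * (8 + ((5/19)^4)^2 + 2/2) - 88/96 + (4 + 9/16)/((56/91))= -368493417300577/6521688207744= -56.50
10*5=50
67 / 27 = 2.48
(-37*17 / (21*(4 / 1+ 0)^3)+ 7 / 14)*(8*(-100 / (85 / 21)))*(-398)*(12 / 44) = 128355 / 187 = 686.39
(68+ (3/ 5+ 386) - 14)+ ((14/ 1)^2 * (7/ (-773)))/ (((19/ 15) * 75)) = 32354089/ 73435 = 440.58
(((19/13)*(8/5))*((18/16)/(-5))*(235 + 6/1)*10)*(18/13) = -1483596/845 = -1755.73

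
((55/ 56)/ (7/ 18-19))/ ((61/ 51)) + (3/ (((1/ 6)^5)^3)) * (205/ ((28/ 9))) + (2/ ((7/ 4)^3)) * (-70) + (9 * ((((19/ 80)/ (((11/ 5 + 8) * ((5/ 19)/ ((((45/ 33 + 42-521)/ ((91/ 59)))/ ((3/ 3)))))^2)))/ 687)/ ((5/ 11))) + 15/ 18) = 92945496059052.54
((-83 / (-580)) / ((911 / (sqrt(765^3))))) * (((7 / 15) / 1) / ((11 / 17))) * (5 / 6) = 503727 * sqrt(85) / 2324872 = 2.00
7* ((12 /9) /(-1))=-28 /3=-9.33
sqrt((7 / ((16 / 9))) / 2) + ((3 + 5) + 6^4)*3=3*sqrt(14) / 8 + 3912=3913.40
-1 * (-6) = 6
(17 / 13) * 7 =119 / 13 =9.15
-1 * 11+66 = 55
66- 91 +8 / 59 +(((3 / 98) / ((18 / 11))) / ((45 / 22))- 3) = -21742981 / 780570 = -27.86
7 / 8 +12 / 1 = 103 / 8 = 12.88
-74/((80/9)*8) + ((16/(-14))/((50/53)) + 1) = -14023/11200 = -1.25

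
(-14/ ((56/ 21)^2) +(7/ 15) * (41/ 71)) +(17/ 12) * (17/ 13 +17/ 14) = 5810359/ 3101280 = 1.87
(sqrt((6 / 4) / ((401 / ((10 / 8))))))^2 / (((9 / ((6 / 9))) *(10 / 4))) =1 / 7218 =0.00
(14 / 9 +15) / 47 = 149 / 423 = 0.35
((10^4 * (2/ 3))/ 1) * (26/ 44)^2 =845000/ 363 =2327.82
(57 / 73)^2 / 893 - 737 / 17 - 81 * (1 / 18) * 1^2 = -407497487 / 8515742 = -47.85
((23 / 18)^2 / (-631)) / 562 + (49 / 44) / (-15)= -0.07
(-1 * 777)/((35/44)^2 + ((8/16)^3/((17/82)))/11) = -1130.08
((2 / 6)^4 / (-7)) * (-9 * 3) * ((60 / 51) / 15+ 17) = 871 / 1071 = 0.81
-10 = -10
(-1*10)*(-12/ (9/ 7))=280/ 3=93.33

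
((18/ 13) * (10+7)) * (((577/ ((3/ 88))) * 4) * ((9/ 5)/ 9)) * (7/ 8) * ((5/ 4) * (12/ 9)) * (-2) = -12084688/ 13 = -929591.38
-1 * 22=-22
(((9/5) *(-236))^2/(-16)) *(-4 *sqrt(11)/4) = 281961 *sqrt(11)/25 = 37406.35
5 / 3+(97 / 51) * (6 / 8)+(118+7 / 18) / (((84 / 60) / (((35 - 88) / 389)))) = -8.43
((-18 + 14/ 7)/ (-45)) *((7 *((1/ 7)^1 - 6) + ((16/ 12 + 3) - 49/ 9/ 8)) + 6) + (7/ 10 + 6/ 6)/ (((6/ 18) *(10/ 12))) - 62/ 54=-12502/ 2025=-6.17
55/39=1.41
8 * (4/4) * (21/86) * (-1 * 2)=-168/43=-3.91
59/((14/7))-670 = -1281/2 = -640.50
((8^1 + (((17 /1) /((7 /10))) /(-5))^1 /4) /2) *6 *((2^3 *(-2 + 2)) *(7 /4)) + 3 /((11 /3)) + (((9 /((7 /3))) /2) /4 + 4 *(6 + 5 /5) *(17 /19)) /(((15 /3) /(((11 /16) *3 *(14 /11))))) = 951297 /66880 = 14.22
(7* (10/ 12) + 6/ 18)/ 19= 37/ 114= 0.32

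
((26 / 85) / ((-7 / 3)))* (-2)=156 / 595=0.26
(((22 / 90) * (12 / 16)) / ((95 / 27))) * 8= 198 / 475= 0.42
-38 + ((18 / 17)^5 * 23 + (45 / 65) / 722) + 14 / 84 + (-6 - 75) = -1763604734081 / 19990166703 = -88.22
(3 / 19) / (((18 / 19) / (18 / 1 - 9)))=3 / 2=1.50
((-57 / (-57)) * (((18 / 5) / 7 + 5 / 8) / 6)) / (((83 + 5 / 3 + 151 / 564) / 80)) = 59972 / 335321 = 0.18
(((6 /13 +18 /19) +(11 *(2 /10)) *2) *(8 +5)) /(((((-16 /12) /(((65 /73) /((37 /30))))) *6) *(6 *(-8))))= 233155 /1642208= 0.14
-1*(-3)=3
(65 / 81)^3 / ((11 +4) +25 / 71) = 3899675 / 115854138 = 0.03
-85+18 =-67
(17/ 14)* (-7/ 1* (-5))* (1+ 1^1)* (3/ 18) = 85/ 6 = 14.17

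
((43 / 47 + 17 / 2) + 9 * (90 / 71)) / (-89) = -138975 / 593986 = -0.23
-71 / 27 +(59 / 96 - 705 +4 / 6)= -610285 / 864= -706.35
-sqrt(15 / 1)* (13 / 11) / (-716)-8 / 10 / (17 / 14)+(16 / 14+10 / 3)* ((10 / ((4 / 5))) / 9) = 13* sqrt(15) / 7876+89291 / 16065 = 5.56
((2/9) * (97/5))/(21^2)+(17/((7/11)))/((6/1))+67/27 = 275593/39690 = 6.94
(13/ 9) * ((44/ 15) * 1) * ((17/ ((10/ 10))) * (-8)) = -77792/ 135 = -576.24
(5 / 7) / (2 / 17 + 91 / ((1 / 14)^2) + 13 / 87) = 0.00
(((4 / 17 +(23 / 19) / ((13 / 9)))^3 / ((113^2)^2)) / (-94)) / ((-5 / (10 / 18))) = 91550911843 / 10212257593330313728194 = 0.00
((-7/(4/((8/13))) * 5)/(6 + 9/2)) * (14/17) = -280/663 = -0.42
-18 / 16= -1.12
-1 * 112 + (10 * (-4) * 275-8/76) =-211130/19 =-11112.11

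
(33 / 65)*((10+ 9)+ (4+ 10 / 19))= 14751 / 1235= 11.94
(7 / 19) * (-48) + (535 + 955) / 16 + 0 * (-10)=11467 / 152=75.44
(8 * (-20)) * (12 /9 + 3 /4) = -1000 /3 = -333.33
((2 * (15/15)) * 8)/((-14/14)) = -16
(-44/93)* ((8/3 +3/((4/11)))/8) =-0.65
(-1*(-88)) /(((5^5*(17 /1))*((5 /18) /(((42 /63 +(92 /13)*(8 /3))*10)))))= 804672 /690625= 1.17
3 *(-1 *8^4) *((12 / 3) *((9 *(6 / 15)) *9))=-7962624 / 5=-1592524.80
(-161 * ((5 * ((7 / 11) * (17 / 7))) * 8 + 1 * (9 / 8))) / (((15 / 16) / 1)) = -1783558 / 165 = -10809.44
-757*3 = -2271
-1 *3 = -3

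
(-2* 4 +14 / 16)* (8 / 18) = -19 / 6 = -3.17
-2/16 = -1/8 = -0.12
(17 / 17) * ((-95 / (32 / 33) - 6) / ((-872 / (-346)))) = -41.25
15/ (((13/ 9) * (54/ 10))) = 25/ 13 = 1.92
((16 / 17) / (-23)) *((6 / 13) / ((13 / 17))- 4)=9184 / 66079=0.14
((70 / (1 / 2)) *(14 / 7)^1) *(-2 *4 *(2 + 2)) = -8960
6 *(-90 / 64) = -135 / 16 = -8.44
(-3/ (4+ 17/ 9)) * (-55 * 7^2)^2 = -3700031.60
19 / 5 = 3.80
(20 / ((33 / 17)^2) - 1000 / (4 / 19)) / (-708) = 2583485 / 385506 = 6.70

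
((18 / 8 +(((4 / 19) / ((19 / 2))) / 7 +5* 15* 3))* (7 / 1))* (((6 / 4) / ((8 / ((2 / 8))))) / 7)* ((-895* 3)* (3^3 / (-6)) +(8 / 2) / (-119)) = 19816592673075 / 153965056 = 128708.38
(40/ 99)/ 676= 10/ 16731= 0.00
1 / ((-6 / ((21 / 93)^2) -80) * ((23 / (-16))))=392 / 111389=0.00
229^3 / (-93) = -12008989 / 93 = -129128.91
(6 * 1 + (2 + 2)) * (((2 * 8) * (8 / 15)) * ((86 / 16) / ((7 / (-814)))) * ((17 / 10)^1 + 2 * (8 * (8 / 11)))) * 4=-99583872 / 35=-2845253.49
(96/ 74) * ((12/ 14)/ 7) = 288/ 1813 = 0.16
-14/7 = -2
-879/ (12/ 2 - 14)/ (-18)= -293/ 48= -6.10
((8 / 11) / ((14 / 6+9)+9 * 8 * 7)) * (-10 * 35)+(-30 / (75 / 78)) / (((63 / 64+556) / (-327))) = 27011735304 / 1515532205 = 17.82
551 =551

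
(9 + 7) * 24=384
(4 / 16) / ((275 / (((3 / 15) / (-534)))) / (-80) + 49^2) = 2 / 92633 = 0.00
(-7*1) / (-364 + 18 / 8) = 28 / 1447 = 0.02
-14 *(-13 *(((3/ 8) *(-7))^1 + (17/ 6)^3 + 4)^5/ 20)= 2183282964737931875/ 29386561536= 74295285.01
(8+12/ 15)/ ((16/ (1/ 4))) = 11/ 80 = 0.14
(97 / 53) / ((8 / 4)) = 97 / 106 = 0.92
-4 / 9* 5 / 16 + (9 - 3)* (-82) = -17717 / 36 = -492.14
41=41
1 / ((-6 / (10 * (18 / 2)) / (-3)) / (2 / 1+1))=135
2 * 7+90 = 104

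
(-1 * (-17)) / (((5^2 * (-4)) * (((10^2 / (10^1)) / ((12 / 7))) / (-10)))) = 51 / 175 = 0.29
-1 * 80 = -80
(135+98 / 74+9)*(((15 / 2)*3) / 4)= 241965 / 296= 817.45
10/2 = 5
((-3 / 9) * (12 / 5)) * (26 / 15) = -104 / 75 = -1.39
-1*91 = -91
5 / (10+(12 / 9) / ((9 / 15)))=9 / 22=0.41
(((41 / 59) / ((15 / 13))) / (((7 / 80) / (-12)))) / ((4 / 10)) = -85280 / 413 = -206.49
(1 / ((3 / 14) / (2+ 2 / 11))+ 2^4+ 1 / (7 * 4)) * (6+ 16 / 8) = 209.74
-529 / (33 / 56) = -29624 / 33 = -897.70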